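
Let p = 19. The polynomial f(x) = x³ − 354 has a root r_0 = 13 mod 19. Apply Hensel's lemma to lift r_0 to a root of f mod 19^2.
r_1 = 260 (mod 361)

Hensel: r_{i+1} = r_i − f(r_i)/f′(r_i) mod 19^{i+2}, where f′(x) = 3x². Iterate:
  r_0 = 13 (mod 19)
  r_1 = 260 (mod 361)
Final: r = 260 with f(r) ≡ 0 mod 19^2.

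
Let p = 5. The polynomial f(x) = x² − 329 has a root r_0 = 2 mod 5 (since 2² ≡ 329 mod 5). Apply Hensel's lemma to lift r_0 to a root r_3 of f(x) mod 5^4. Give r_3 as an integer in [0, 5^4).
r_3 = 552 (mod 625)

Hensel's recurrence: r_{i+1} = r_i − f(r_i)·(f′(r_i))^{-1} mod 5^{i+2}, with f′(x) = 2x. Iterate:
  r_0 = 2 (mod 5)
  r_1 = 2 (mod 25)
  r_2 = 52 (mod 125)
  r_3 = 552 (mod 625)
Final: r_3 = 552, and one checks f(r_3) ≡ 0 mod 5^4.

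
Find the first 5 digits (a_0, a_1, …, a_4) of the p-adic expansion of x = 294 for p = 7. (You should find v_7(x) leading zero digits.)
(a_0, …, a_4) = (0, 0, 6, 0, 0)

v_7(294) = 2, so a_0 = ... = a_1 = 0. Factor out: x = 7^2 · u with u = 6 a unit in ℤ_7. Expand u iteratively via a_{v+i} = u_i mod 7, u_{i+1} = (u_i − a_{v+i})/7:
  u_0 = 6;  a_2 = 6;  u_1 = (u_0 − 6)/7 = 0
  u_1 = 0;  a_3 = 0;  u_2 = (u_1 − 0)/7 = 0
  u_2 = 0;  a_4 = 0;  u_3 = (u_2 − 0)/7 = 0
Digits: (0, 0, 6, 0, 0).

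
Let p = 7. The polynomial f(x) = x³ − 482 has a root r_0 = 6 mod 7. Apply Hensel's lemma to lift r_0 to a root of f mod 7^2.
r_1 = 13 (mod 49)

Hensel: r_{i+1} = r_i − f(r_i)/f′(r_i) mod 7^{i+2}, where f′(x) = 3x². Iterate:
  r_0 = 6 (mod 7)
  r_1 = 13 (mod 49)
Final: r = 13 with f(r) ≡ 0 mod 7^2.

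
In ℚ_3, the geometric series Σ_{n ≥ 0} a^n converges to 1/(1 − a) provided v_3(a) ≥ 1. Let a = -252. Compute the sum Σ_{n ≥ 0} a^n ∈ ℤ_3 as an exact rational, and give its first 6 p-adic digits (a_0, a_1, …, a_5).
Σ a^n = 1/(1 − a) = 1/253;  first 6 digits = (1, 0, 2, 2, 0, 2)

v_3(a) = 2 ≥ 1, so the series converges in ℤ_3 to 1/(1 − a) = 1/(1 − (-252)) = 1/253. Expand this rational in ℤ_3: compute digits iteratively via d_i = x_i mod 3, x_{i+1} = (x_i − d_i)/3. The first 6 digits are (1, 0, 2, 2, 0, 2).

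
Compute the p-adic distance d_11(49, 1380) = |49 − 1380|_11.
d_11(49, 1380) = 1/1331

Step 1 — x − y = 49 − 1380 = -1331. Step 2 — v_11(-1331) = 3 (factor: -1331 = −(11^3 · 1); the sign does not affect v_p). Step 3 — |x − y|_11 = 11^{-3} = 1/1331.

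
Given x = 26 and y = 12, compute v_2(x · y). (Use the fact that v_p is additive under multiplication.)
v_2(312) = 3

v_p(x) = 1 (factor: 26 = 2^1 · 13); v_p(y) = 2 (factor: 12 = 2^2 · 3). Additivity: v_p(xy) = v_p(x) + v_p(y) = 1 + 2 = 3. (Direct check: xy = 312 = 2^3 · (39).)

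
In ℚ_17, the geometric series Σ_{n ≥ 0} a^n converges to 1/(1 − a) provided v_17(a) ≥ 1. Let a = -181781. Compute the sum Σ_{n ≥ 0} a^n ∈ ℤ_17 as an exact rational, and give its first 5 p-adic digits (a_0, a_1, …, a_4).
Σ a^n = 1/(1 − a) = 1/181782;  first 5 digits = (1, 0, 0, 14, 14)

v_17(a) = 3 ≥ 1, so the series converges in ℤ_17 to 1/(1 − a) = 1/(1 − (-181781)) = 1/181782. Expand this rational in ℤ_17: compute digits iteratively via d_i = x_i mod 17, x_{i+1} = (x_i − d_i)/17. The first 5 digits are (1, 0, 0, 14, 14).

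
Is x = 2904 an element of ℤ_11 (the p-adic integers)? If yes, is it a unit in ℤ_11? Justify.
x ∈ ℤ_11 but not a unit; v_11(x) = 2 > 0

ℤ_11 = {x ∈ ℚ_11 : v_11(x) ≥ 0} and ℤ_11^× = {x ∈ ℤ_11 : v_11(x) = 0}. Here v_11(2904) = v_11(num) − v_11(den) = 2; compare against these criteria.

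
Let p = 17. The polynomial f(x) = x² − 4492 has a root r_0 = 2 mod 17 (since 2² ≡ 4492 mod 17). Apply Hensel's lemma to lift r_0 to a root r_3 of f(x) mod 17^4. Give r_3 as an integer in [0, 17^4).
r_3 = 15574 (mod 83521)

Hensel's recurrence: r_{i+1} = r_i − f(r_i)·(f′(r_i))^{-1} mod 17^{i+2}, with f′(x) = 2x. Iterate:
  r_0 = 2 (mod 17)
  r_1 = 257 (mod 289)
  r_2 = 835 (mod 4913)
  r_3 = 15574 (mod 83521)
Final: r_3 = 15574, and one checks f(r_3) ≡ 0 mod 17^4.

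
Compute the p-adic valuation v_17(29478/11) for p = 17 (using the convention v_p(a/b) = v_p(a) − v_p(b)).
v_17(29478/11) = 3

Factor powers of 17 from the numerator and denominator of the reduced fraction: 29478 = 17^3 · 6 and 11 = 17^0 · 11. Apply v_p(a/b) = v_p(a) − v_p(b): v_17(29478/11) = 3 − 0 = 3.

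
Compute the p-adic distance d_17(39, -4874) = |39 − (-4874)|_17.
d_17(39, -4874) = 1/4913

Step 1 — x − y = 39 − (-4874) = 4913. Step 2 — v_17(4913) = 3 (factor: 4913 = (17^3 · 1); the sign does not affect v_p). Step 3 — |x − y|_17 = 17^{-3} = 1/4913.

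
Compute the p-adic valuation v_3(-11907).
v_3(-11907) = 5

v_3(n) is the largest exponent k such that 3^k divides n. Factor out: -11907 = -3^5 · 49. (Sign doesn't affect v_p.) So v_3(-11907) = 5.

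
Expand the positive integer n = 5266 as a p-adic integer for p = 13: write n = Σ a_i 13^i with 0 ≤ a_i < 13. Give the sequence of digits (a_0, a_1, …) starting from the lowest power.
(a_0, a_1, …) = (1, 2, 5, 2)

Repeated division by 13 gives the digits low-to-high: 5266 = 1 + 2·13^1 + 5·13^2 + 2·13^3. Digit sequence: (1, 2, 5, 2).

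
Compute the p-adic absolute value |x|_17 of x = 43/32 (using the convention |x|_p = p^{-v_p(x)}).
|43/32|_17 = 1

Step 1 — compute v_17(x) by factoring powers of 17 out of the numerator and denominator: v_17(43/32) = 0. Step 2 — apply |x|_p = p^{-v_p(x)} = 17^{0} = 1.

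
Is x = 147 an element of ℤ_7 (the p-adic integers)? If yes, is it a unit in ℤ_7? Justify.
x ∈ ℤ_7 but not a unit; v_7(x) = 2 > 0

ℤ_7 = {x ∈ ℚ_7 : v_7(x) ≥ 0} and ℤ_7^× = {x ∈ ℤ_7 : v_7(x) = 0}. Here v_7(147) = v_7(num) − v_7(den) = 2; compare against these criteria.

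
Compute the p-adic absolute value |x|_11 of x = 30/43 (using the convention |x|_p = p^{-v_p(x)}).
|30/43|_11 = 1

Step 1 — compute v_11(x) by factoring powers of 11 out of the numerator and denominator: v_11(30/43) = 0. Step 2 — apply |x|_p = p^{-v_p(x)} = 11^{0} = 1.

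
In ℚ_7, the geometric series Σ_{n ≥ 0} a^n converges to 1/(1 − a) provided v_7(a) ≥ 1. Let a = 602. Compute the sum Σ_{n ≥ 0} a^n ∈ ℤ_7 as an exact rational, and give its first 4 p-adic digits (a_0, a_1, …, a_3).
Σ a^n = 1/(1 − a) = -1/601;  first 4 digits = (1, 2, 2, 2)

v_7(a) = 1 ≥ 1, so the series converges in ℤ_7 to 1/(1 − a) = 1/(1 − 602) = -1/601. Expand this rational in ℤ_7: compute digits iteratively via d_i = x_i mod 7, x_{i+1} = (x_i − d_i)/7. The first 4 digits are (1, 2, 2, 2).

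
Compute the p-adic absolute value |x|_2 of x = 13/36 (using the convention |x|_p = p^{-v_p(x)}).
|13/36|_2 = 4

Step 1 — compute v_2(x) by factoring powers of 2 out of the numerator and denominator: v_2(13/36) = -2. Step 2 — apply |x|_p = p^{-v_p(x)} = 2^{2} = 4.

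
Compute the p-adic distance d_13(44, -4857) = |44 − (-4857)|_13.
d_13(44, -4857) = 1/169

Step 1 — x − y = 44 − (-4857) = 4901. Step 2 — v_13(4901) = 2 (factor: 4901 = (13^2 · 29); the sign does not affect v_p). Step 3 — |x − y|_13 = 13^{-2} = 1/169.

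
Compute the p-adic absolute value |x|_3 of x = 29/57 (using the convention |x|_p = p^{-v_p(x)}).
|29/57|_3 = 3

Step 1 — compute v_3(x) by factoring powers of 3 out of the numerator and denominator: v_3(29/57) = -1. Step 2 — apply |x|_p = p^{-v_p(x)} = 3^{1} = 3.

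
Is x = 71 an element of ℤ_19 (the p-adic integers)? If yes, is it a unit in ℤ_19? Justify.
x ∈ ℤ_19^× (unit); v_19(x) = 0

ℤ_19 = {x ∈ ℚ_19 : v_19(x) ≥ 0} and ℤ_19^× = {x ∈ ℤ_19 : v_19(x) = 0}. Here v_19(71) = v_19(num) − v_19(den) = 0; compare against these criteria.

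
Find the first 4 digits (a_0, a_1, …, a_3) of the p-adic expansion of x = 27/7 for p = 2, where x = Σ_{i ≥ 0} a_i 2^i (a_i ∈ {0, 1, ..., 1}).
(a_0, …, a_3) = (1, 0, 1, 1)

v_2(27/7) = 0 (numerator and denominator both coprime to 2), so x ∈ ℤ_2^×. Compute digits iteratively via a_i = x_i mod 2, x_{i+1} = (x_i − a_i)/2, with x_0 = x:
  x_0 = 27/7;  a_0 = 1;  x_1 = (x_0 − 1)/2 = 10/7
  x_1 = 10/7;  a_1 = 0;  x_2 = (x_1 − 0)/2 = 5/7
  x_2 = 5/7;  a_2 = 1;  x_3 = (x_2 − 1)/2 = -1/7
  x_3 = -1/7;  a_3 = 1;  x_4 = (x_3 − 1)/2 = -4/7
Digits: (1, 0, 1, 1).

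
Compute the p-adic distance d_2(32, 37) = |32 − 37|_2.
d_2(32, 37) = 1

Step 1 — x − y = 32 − 37 = -5. Step 2 — v_2(-5) = 0 (factor: -5 = −(2^0 · 5); the sign does not affect v_p). Step 3 — |x − y|_2 = 2^{0} = 1.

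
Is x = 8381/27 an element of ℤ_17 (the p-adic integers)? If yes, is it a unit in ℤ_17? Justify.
x ∈ ℤ_17 but not a unit; v_17(x) = 2 > 0

ℤ_17 = {x ∈ ℚ_17 : v_17(x) ≥ 0} and ℤ_17^× = {x ∈ ℤ_17 : v_17(x) = 0}. Here v_17(8381/27) = v_17(num) − v_17(den) = 2; compare against these criteria.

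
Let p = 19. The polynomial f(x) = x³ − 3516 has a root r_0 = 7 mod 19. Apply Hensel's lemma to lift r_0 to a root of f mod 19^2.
r_1 = 311 (mod 361)

Hensel: r_{i+1} = r_i − f(r_i)/f′(r_i) mod 19^{i+2}, where f′(x) = 3x². Iterate:
  r_0 = 7 (mod 19)
  r_1 = 311 (mod 361)
Final: r = 311 with f(r) ≡ 0 mod 19^2.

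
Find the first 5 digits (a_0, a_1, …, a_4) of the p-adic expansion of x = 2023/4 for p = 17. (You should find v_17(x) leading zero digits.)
(a_0, …, a_4) = (0, 0, 6, 4, 4)

v_17(2023/4) = 2, so a_0 = ... = a_1 = 0. Factor out: x = 17^2 · u with u = 7/4 a unit in ℤ_17. Expand u iteratively via a_{v+i} = u_i mod 17, u_{i+1} = (u_i − a_{v+i})/17:
  u_0 = 7/4;  a_2 = 6;  u_1 = (u_0 − 6)/17 = -1/4
  u_1 = -1/4;  a_3 = 4;  u_2 = (u_1 − 4)/17 = -1/4
  u_2 = -1/4;  a_4 = 4;  u_3 = (u_2 − 4)/17 = -1/4
Digits: (0, 0, 6, 4, 4).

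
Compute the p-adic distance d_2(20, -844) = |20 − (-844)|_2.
d_2(20, -844) = 1/32

Step 1 — x − y = 20 − (-844) = 864. Step 2 — v_2(864) = 5 (factor: 864 = (2^5 · 27); the sign does not affect v_p). Step 3 — |x − y|_2 = 2^{-5} = 1/32.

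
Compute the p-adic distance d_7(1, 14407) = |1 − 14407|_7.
d_7(1, 14407) = 1/2401

Step 1 — x − y = 1 − 14407 = -14406. Step 2 — v_7(-14406) = 4 (factor: -14406 = −(7^4 · 6); the sign does not affect v_p). Step 3 — |x − y|_7 = 7^{-4} = 1/2401.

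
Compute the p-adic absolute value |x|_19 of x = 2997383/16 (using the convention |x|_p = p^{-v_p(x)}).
|2997383/16|_19 = 1/130321

Step 1 — compute v_19(x) by factoring powers of 19 out of the numerator and denominator: v_19(2997383/16) = 4. Step 2 — apply |x|_p = p^{-v_p(x)} = 19^{-4} = 1/130321.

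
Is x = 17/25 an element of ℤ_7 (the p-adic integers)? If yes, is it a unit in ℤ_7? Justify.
x ∈ ℤ_7^× (unit); v_7(x) = 0

ℤ_7 = {x ∈ ℚ_7 : v_7(x) ≥ 0} and ℤ_7^× = {x ∈ ℤ_7 : v_7(x) = 0}. Here v_7(17/25) = v_7(num) − v_7(den) = 0; compare against these criteria.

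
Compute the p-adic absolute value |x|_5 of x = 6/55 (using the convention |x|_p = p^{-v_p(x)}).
|6/55|_5 = 5

Step 1 — compute v_5(x) by factoring powers of 5 out of the numerator and denominator: v_5(6/55) = -1. Step 2 — apply |x|_p = p^{-v_p(x)} = 5^{1} = 5.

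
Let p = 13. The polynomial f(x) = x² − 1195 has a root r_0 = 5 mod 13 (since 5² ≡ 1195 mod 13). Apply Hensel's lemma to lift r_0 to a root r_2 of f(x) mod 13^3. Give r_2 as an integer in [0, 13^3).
r_2 = 291 (mod 2197)

Hensel's recurrence: r_{i+1} = r_i − f(r_i)·(f′(r_i))^{-1} mod 13^{i+2}, with f′(x) = 2x. Iterate:
  r_0 = 5 (mod 13)
  r_1 = 122 (mod 169)
  r_2 = 291 (mod 2197)
Final: r_2 = 291, and one checks f(r_2) ≡ 0 mod 13^3.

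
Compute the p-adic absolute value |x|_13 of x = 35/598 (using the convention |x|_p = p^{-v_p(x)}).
|35/598|_13 = 13

Step 1 — compute v_13(x) by factoring powers of 13 out of the numerator and denominator: v_13(35/598) = -1. Step 2 — apply |x|_p = p^{-v_p(x)} = 13^{1} = 13.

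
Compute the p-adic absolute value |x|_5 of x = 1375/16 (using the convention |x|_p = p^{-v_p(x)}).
|1375/16|_5 = 1/125

Step 1 — compute v_5(x) by factoring powers of 5 out of the numerator and denominator: v_5(1375/16) = 3. Step 2 — apply |x|_p = p^{-v_p(x)} = 5^{-3} = 1/125.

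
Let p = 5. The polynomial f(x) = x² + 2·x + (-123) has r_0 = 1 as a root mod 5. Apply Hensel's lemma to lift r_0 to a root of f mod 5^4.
r_3 = 56 (mod 625)

Hensel: r_{i+1} = r_i − f(r_i)·(f′(r_i))^{-1} mod 5^{i+2}, f′(x) = 2x + 2. Iterate:
  r_0 = 1 (mod 5)
  r_1 = 6 (mod 25)
  r_2 = 56 (mod 125)
  r_3 = 56 (mod 625)
Final: r = 56 satisfies f(r) ≡ 0 mod 5^4.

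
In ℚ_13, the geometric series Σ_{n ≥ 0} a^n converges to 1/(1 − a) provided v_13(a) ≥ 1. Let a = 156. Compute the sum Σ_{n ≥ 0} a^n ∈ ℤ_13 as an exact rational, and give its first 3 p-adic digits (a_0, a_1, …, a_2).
Σ a^n = 1/(1 − a) = -1/155;  first 3 digits = (1, 12, 1)

v_13(a) = 1 ≥ 1, so the series converges in ℤ_13 to 1/(1 − a) = 1/(1 − 156) = -1/155. Expand this rational in ℤ_13: compute digits iteratively via d_i = x_i mod 13, x_{i+1} = (x_i − d_i)/13. The first 3 digits are (1, 12, 1).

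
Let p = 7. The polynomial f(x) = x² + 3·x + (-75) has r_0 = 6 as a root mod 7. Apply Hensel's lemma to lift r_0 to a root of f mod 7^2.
r_1 = 27 (mod 49)

Hensel: r_{i+1} = r_i − f(r_i)·(f′(r_i))^{-1} mod 7^{i+2}, f′(x) = 2x + 3. Iterate:
  r_0 = 6 (mod 7)
  r_1 = 27 (mod 49)
Final: r = 27 satisfies f(r) ≡ 0 mod 7^2.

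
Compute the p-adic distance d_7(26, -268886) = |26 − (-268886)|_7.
d_7(26, -268886) = 1/16807

Step 1 — x − y = 26 − (-268886) = 268912. Step 2 — v_7(268912) = 5 (factor: 268912 = (7^5 · 16); the sign does not affect v_p). Step 3 — |x − y|_7 = 7^{-5} = 1/16807.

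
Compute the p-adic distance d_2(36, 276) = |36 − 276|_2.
d_2(36, 276) = 1/16

Step 1 — x − y = 36 − 276 = -240. Step 2 — v_2(-240) = 4 (factor: -240 = −(2^4 · 15); the sign does not affect v_p). Step 3 — |x − y|_2 = 2^{-4} = 1/16.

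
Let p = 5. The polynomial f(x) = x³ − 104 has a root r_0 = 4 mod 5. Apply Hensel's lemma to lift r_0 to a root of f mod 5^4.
r_3 = 9 (mod 625)

Hensel: r_{i+1} = r_i − f(r_i)/f′(r_i) mod 5^{i+2}, where f′(x) = 3x². Iterate:
  r_0 = 4 (mod 5)
  r_1 = 9 (mod 25)
  r_2 = 9 (mod 125)
  r_3 = 9 (mod 625)
Final: r = 9 with f(r) ≡ 0 mod 5^4.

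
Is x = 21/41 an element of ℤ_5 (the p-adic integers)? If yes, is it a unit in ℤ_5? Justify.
x ∈ ℤ_5^× (unit); v_5(x) = 0

ℤ_5 = {x ∈ ℚ_5 : v_5(x) ≥ 0} and ℤ_5^× = {x ∈ ℤ_5 : v_5(x) = 0}. Here v_5(21/41) = v_5(num) − v_5(den) = 0; compare against these criteria.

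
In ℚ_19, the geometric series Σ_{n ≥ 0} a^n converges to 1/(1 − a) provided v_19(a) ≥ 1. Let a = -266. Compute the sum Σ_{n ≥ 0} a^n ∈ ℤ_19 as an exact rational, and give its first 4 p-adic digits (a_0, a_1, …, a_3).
Σ a^n = 1/(1 − a) = 1/267;  first 4 digits = (1, 5, 5, 2)

v_19(a) = 1 ≥ 1, so the series converges in ℤ_19 to 1/(1 − a) = 1/(1 − (-266)) = 1/267. Expand this rational in ℤ_19: compute digits iteratively via d_i = x_i mod 19, x_{i+1} = (x_i − d_i)/19. The first 4 digits are (1, 5, 5, 2).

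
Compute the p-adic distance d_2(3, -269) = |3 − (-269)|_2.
d_2(3, -269) = 1/16

Step 1 — x − y = 3 − (-269) = 272. Step 2 — v_2(272) = 4 (factor: 272 = (2^4 · 17); the sign does not affect v_p). Step 3 — |x − y|_2 = 2^{-4} = 1/16.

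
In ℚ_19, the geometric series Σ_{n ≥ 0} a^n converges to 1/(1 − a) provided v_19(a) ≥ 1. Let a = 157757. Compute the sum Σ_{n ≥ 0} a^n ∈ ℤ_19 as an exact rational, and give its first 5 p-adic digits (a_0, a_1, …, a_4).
Σ a^n = 1/(1 − a) = -1/157756;  first 5 digits = (1, 0, 0, 4, 1)

v_19(a) = 3 ≥ 1, so the series converges in ℤ_19 to 1/(1 − a) = 1/(1 − 157757) = -1/157756. Expand this rational in ℤ_19: compute digits iteratively via d_i = x_i mod 19, x_{i+1} = (x_i − d_i)/19. The first 5 digits are (1, 0, 0, 4, 1).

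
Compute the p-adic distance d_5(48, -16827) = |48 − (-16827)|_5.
d_5(48, -16827) = 1/625

Step 1 — x − y = 48 − (-16827) = 16875. Step 2 — v_5(16875) = 4 (factor: 16875 = (5^4 · 27); the sign does not affect v_p). Step 3 — |x − y|_5 = 5^{-4} = 1/625.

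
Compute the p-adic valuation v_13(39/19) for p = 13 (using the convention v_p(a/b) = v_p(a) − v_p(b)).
v_13(39/19) = 1

Factor powers of 13 from the numerator and denominator of the reduced fraction: 39 = 13^1 · 3 and 19 = 13^0 · 19. Apply v_p(a/b) = v_p(a) − v_p(b): v_13(39/19) = 1 − 0 = 1.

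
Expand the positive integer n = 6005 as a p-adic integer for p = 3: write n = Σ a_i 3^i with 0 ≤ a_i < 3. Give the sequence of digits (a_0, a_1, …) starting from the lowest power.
(a_0, a_1, …) = (2, 0, 1, 0, 2, 0, 2, 2)

Repeated division by 3 gives the digits low-to-high: 6005 = 2 + 1·3^2 + 2·3^4 + 2·3^6 + 2·3^7. Digit sequence: (2, 0, 1, 0, 2, 0, 2, 2).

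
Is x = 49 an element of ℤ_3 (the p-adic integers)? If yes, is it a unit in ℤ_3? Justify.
x ∈ ℤ_3^× (unit); v_3(x) = 0

ℤ_3 = {x ∈ ℚ_3 : v_3(x) ≥ 0} and ℤ_3^× = {x ∈ ℤ_3 : v_3(x) = 0}. Here v_3(49) = v_3(num) − v_3(den) = 0; compare against these criteria.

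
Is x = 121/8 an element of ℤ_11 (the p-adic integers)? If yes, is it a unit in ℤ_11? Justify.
x ∈ ℤ_11 but not a unit; v_11(x) = 2 > 0

ℤ_11 = {x ∈ ℚ_11 : v_11(x) ≥ 0} and ℤ_11^× = {x ∈ ℤ_11 : v_11(x) = 0}. Here v_11(121/8) = v_11(num) − v_11(den) = 2; compare against these criteria.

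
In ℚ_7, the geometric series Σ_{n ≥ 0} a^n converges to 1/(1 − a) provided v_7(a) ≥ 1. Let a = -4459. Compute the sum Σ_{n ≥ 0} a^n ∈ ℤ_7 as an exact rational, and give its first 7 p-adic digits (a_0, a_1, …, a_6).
Σ a^n = 1/(1 − a) = 1/4460;  first 7 digits = (1, 0, 0, 1, 5, 6, 0)

v_7(a) = 3 ≥ 1, so the series converges in ℤ_7 to 1/(1 − a) = 1/(1 − (-4459)) = 1/4460. Expand this rational in ℤ_7: compute digits iteratively via d_i = x_i mod 7, x_{i+1} = (x_i − d_i)/7. The first 7 digits are (1, 0, 0, 1, 5, 6, 0).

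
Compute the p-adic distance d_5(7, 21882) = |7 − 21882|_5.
d_5(7, 21882) = 1/3125

Step 1 — x − y = 7 − 21882 = -21875. Step 2 — v_5(-21875) = 5 (factor: -21875 = −(5^5 · 7); the sign does not affect v_p). Step 3 — |x − y|_5 = 5^{-5} = 1/3125.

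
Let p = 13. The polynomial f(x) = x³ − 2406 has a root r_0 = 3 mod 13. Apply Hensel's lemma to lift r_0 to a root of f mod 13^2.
r_1 = 16 (mod 169)

Hensel: r_{i+1} = r_i − f(r_i)/f′(r_i) mod 13^{i+2}, where f′(x) = 3x². Iterate:
  r_0 = 3 (mod 13)
  r_1 = 16 (mod 169)
Final: r = 16 with f(r) ≡ 0 mod 13^2.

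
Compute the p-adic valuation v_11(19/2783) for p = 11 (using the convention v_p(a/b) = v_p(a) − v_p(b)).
v_11(19/2783) = -2

Factor powers of 11 from the numerator and denominator of the reduced fraction: 19 = 11^0 · 19 and 2783 = 11^2 · 23. Apply v_p(a/b) = v_p(a) − v_p(b): v_11(19/2783) = 0 − 2 = -2.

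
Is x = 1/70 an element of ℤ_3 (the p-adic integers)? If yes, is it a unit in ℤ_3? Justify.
x ∈ ℤ_3^× (unit); v_3(x) = 0

ℤ_3 = {x ∈ ℚ_3 : v_3(x) ≥ 0} and ℤ_3^× = {x ∈ ℤ_3 : v_3(x) = 0}. Here v_3(1/70) = v_3(num) − v_3(den) = 0; compare against these criteria.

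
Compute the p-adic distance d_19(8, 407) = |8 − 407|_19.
d_19(8, 407) = 1/19

Step 1 — x − y = 8 − 407 = -399. Step 2 — v_19(-399) = 1 (factor: -399 = −(19^1 · 21); the sign does not affect v_p). Step 3 — |x − y|_19 = 19^{-1} = 1/19.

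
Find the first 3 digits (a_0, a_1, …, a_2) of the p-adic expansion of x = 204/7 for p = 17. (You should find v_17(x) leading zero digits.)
(a_0, …, a_2) = (0, 9, 2)

v_17(204/7) = 1, so a_0 = ... = a_0 = 0. Factor out: x = 17^1 · u with u = 12/7 a unit in ℤ_17. Expand u iteratively via a_{v+i} = u_i mod 17, u_{i+1} = (u_i − a_{v+i})/17:
  u_0 = 12/7;  a_1 = 9;  u_1 = (u_0 − 9)/17 = -3/7
  u_1 = -3/7;  a_2 = 2;  u_2 = (u_1 − 2)/17 = -1/7
Digits: (0, 9, 2).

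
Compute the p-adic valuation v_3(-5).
v_3(-5) = 0

v_3(n) is the largest exponent k such that 3^k divides n. Factor out: -5 = -3^0 · 5. (Sign doesn't affect v_p.) So v_3(-5) = 0.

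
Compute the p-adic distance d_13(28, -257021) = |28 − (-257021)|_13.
d_13(28, -257021) = 1/28561

Step 1 — x − y = 28 − (-257021) = 257049. Step 2 — v_13(257049) = 4 (factor: 257049 = (13^4 · 9); the sign does not affect v_p). Step 3 — |x − y|_13 = 13^{-4} = 1/28561.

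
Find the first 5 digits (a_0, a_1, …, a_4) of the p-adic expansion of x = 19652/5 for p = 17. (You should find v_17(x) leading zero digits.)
(a_0, …, a_4) = (0, 0, 0, 11, 13)

v_17(19652/5) = 3, so a_0 = ... = a_2 = 0. Factor out: x = 17^3 · u with u = 4/5 a unit in ℤ_17. Expand u iteratively via a_{v+i} = u_i mod 17, u_{i+1} = (u_i − a_{v+i})/17:
  u_0 = 4/5;  a_3 = 11;  u_1 = (u_0 − 11)/17 = -3/5
  u_1 = -3/5;  a_4 = 13;  u_2 = (u_1 − 13)/17 = -4/5
Digits: (0, 0, 0, 11, 13).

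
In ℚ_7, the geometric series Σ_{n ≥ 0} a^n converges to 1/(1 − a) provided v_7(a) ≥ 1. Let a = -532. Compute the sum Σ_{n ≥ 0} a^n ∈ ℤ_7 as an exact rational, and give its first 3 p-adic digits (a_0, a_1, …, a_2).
Σ a^n = 1/(1 − a) = 1/533;  first 3 digits = (1, 1, 4)

v_7(a) = 1 ≥ 1, so the series converges in ℤ_7 to 1/(1 − a) = 1/(1 − (-532)) = 1/533. Expand this rational in ℤ_7: compute digits iteratively via d_i = x_i mod 7, x_{i+1} = (x_i − d_i)/7. The first 3 digits are (1, 1, 4).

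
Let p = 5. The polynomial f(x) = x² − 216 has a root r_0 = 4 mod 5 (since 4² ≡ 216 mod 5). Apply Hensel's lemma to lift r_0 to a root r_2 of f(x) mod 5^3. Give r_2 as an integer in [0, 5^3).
r_2 = 29 (mod 125)

Hensel's recurrence: r_{i+1} = r_i − f(r_i)·(f′(r_i))^{-1} mod 5^{i+2}, with f′(x) = 2x. Iterate:
  r_0 = 4 (mod 5)
  r_1 = 4 (mod 25)
  r_2 = 29 (mod 125)
Final: r_2 = 29, and one checks f(r_2) ≡ 0 mod 5^3.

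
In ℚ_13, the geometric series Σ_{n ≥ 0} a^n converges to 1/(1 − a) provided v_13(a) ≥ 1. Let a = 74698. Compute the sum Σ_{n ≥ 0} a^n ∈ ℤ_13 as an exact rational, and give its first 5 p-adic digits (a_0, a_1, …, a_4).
Σ a^n = 1/(1 − a) = -1/74697;  first 5 digits = (1, 0, 0, 8, 2)

v_13(a) = 3 ≥ 1, so the series converges in ℤ_13 to 1/(1 − a) = 1/(1 − 74698) = -1/74697. Expand this rational in ℤ_13: compute digits iteratively via d_i = x_i mod 13, x_{i+1} = (x_i − d_i)/13. The first 5 digits are (1, 0, 0, 8, 2).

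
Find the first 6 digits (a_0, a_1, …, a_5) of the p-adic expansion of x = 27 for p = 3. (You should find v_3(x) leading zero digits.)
(a_0, …, a_5) = (0, 0, 0, 1, 0, 0)

v_3(27) = 3, so a_0 = ... = a_2 = 0. Factor out: x = 3^3 · u with u = 1 a unit in ℤ_3. Expand u iteratively via a_{v+i} = u_i mod 3, u_{i+1} = (u_i − a_{v+i})/3:
  u_0 = 1;  a_3 = 1;  u_1 = (u_0 − 1)/3 = 0
  u_1 = 0;  a_4 = 0;  u_2 = (u_1 − 0)/3 = 0
  u_2 = 0;  a_5 = 0;  u_3 = (u_2 − 0)/3 = 0
Digits: (0, 0, 0, 1, 0, 0).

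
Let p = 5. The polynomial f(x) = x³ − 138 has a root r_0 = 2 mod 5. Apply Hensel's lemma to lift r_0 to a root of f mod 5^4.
r_3 = 67 (mod 625)

Hensel: r_{i+1} = r_i − f(r_i)/f′(r_i) mod 5^{i+2}, where f′(x) = 3x². Iterate:
  r_0 = 2 (mod 5)
  r_1 = 17 (mod 25)
  r_2 = 67 (mod 125)
  r_3 = 67 (mod 625)
Final: r = 67 with f(r) ≡ 0 mod 5^4.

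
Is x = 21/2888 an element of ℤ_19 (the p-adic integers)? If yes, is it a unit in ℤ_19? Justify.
x ∉ ℤ_19 (v_19(x) = -2 < 0)

ℤ_19 = {x ∈ ℚ_19 : v_19(x) ≥ 0} and ℤ_19^× = {x ∈ ℤ_19 : v_19(x) = 0}. Here v_19(21/2888) = v_19(num) − v_19(den) = -2; compare against these criteria.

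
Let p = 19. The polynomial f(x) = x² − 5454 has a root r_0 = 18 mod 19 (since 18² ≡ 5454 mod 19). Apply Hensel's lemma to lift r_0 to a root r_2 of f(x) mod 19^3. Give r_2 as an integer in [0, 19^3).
r_2 = 4312 (mod 6859)

Hensel's recurrence: r_{i+1} = r_i − f(r_i)·(f′(r_i))^{-1} mod 19^{i+2}, with f′(x) = 2x. Iterate:
  r_0 = 18 (mod 19)
  r_1 = 341 (mod 361)
  r_2 = 4312 (mod 6859)
Final: r_2 = 4312, and one checks f(r_2) ≡ 0 mod 19^3.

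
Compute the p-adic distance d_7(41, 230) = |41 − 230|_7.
d_7(41, 230) = 1/7

Step 1 — x − y = 41 − 230 = -189. Step 2 — v_7(-189) = 1 (factor: -189 = −(7^1 · 27); the sign does not affect v_p). Step 3 — |x − y|_7 = 7^{-1} = 1/7.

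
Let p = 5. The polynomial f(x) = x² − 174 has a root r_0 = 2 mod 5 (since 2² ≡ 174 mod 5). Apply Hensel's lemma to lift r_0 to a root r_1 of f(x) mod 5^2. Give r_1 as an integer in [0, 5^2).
r_1 = 7 (mod 25)

Hensel's recurrence: r_{i+1} = r_i − f(r_i)·(f′(r_i))^{-1} mod 5^{i+2}, with f′(x) = 2x. Iterate:
  r_0 = 2 (mod 5)
  r_1 = 7 (mod 25)
Final: r_1 = 7, and one checks f(r_1) ≡ 0 mod 5^2.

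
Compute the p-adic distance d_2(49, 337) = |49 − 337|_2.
d_2(49, 337) = 1/32

Step 1 — x − y = 49 − 337 = -288. Step 2 — v_2(-288) = 5 (factor: -288 = −(2^5 · 9); the sign does not affect v_p). Step 3 — |x − y|_2 = 2^{-5} = 1/32.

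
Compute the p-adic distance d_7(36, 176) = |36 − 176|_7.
d_7(36, 176) = 1/7

Step 1 — x − y = 36 − 176 = -140. Step 2 — v_7(-140) = 1 (factor: -140 = −(7^1 · 20); the sign does not affect v_p). Step 3 — |x − y|_7 = 7^{-1} = 1/7.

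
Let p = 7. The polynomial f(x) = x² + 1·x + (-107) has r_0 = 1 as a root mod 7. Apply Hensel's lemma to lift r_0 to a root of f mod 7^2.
r_1 = 36 (mod 49)

Hensel: r_{i+1} = r_i − f(r_i)·(f′(r_i))^{-1} mod 7^{i+2}, f′(x) = 2x + 1. Iterate:
  r_0 = 1 (mod 7)
  r_1 = 36 (mod 49)
Final: r = 36 satisfies f(r) ≡ 0 mod 7^2.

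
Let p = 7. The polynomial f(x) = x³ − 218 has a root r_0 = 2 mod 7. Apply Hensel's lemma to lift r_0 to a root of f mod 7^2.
r_1 = 44 (mod 49)

Hensel: r_{i+1} = r_i − f(r_i)/f′(r_i) mod 7^{i+2}, where f′(x) = 3x². Iterate:
  r_0 = 2 (mod 7)
  r_1 = 44 (mod 49)
Final: r = 44 with f(r) ≡ 0 mod 7^2.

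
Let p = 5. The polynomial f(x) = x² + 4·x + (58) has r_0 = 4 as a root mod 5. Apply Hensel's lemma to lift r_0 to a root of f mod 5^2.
r_1 = 9 (mod 25)

Hensel: r_{i+1} = r_i − f(r_i)·(f′(r_i))^{-1} mod 5^{i+2}, f′(x) = 2x + 4. Iterate:
  r_0 = 4 (mod 5)
  r_1 = 9 (mod 25)
Final: r = 9 satisfies f(r) ≡ 0 mod 5^2.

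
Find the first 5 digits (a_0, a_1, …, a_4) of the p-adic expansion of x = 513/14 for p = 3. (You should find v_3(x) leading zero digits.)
(a_0, …, a_4) = (0, 0, 0, 2, 0)

v_3(513/14) = 3, so a_0 = ... = a_2 = 0. Factor out: x = 3^3 · u with u = 19/14 a unit in ℤ_3. Expand u iteratively via a_{v+i} = u_i mod 3, u_{i+1} = (u_i − a_{v+i})/3:
  u_0 = 19/14;  a_3 = 2;  u_1 = (u_0 − 2)/3 = -3/14
  u_1 = -3/14;  a_4 = 0;  u_2 = (u_1 − 0)/3 = -1/14
Digits: (0, 0, 0, 2, 0).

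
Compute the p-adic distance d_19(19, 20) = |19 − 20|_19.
d_19(19, 20) = 1

Step 1 — x − y = 19 − 20 = -1. Step 2 — v_19(-1) = 0 (factor: -1 = −(19^0 · 1); the sign does not affect v_p). Step 3 — |x − y|_19 = 19^{0} = 1.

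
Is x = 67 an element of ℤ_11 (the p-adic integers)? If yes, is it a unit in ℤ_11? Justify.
x ∈ ℤ_11^× (unit); v_11(x) = 0

ℤ_11 = {x ∈ ℚ_11 : v_11(x) ≥ 0} and ℤ_11^× = {x ∈ ℤ_11 : v_11(x) = 0}. Here v_11(67) = v_11(num) − v_11(den) = 0; compare against these criteria.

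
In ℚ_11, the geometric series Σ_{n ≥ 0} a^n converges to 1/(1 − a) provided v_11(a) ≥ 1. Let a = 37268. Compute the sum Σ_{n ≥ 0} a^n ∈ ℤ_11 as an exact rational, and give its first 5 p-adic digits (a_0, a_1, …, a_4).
Σ a^n = 1/(1 − a) = -1/37267;  first 5 digits = (1, 0, 0, 6, 2)

v_11(a) = 3 ≥ 1, so the series converges in ℤ_11 to 1/(1 − a) = 1/(1 − 37268) = -1/37267. Expand this rational in ℤ_11: compute digits iteratively via d_i = x_i mod 11, x_{i+1} = (x_i − d_i)/11. The first 5 digits are (1, 0, 0, 6, 2).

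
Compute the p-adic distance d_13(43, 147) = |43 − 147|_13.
d_13(43, 147) = 1/13

Step 1 — x − y = 43 − 147 = -104. Step 2 — v_13(-104) = 1 (factor: -104 = −(13^1 · 8); the sign does not affect v_p). Step 3 — |x − y|_13 = 13^{-1} = 1/13.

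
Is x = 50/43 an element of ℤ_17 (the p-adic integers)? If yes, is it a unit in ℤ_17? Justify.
x ∈ ℤ_17^× (unit); v_17(x) = 0

ℤ_17 = {x ∈ ℚ_17 : v_17(x) ≥ 0} and ℤ_17^× = {x ∈ ℤ_17 : v_17(x) = 0}. Here v_17(50/43) = v_17(num) − v_17(den) = 0; compare against these criteria.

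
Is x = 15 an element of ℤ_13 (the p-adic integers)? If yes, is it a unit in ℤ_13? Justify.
x ∈ ℤ_13^× (unit); v_13(x) = 0

ℤ_13 = {x ∈ ℚ_13 : v_13(x) ≥ 0} and ℤ_13^× = {x ∈ ℤ_13 : v_13(x) = 0}. Here v_13(15) = v_13(num) − v_13(den) = 0; compare against these criteria.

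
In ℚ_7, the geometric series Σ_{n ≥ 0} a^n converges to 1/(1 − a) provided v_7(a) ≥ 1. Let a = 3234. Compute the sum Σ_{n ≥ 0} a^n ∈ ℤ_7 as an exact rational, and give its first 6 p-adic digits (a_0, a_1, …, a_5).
Σ a^n = 1/(1 − a) = -1/3233;  first 6 digits = (1, 0, 3, 2, 3, 6)

v_7(a) = 2 ≥ 1, so the series converges in ℤ_7 to 1/(1 − a) = 1/(1 − 3234) = -1/3233. Expand this rational in ℤ_7: compute digits iteratively via d_i = x_i mod 7, x_{i+1} = (x_i − d_i)/7. The first 6 digits are (1, 0, 3, 2, 3, 6).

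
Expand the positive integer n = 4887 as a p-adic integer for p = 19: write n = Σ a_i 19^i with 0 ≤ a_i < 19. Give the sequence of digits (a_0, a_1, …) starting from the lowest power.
(a_0, a_1, …) = (4, 10, 13)

Repeated division by 19 gives the digits low-to-high: 4887 = 4 + 10·19^1 + 13·19^2. Digit sequence: (4, 10, 13).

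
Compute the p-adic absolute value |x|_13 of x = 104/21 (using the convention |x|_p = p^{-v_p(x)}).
|104/21|_13 = 1/13

Step 1 — compute v_13(x) by factoring powers of 13 out of the numerator and denominator: v_13(104/21) = 1. Step 2 — apply |x|_p = p^{-v_p(x)} = 13^{-1} = 1/13.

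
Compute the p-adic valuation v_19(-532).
v_19(-532) = 1

v_19(n) is the largest exponent k such that 19^k divides n. Factor out: -532 = -19^1 · 28. (Sign doesn't affect v_p.) So v_19(-532) = 1.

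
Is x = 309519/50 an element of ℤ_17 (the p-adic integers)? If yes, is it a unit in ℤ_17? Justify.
x ∈ ℤ_17 but not a unit; v_17(x) = 3 > 0

ℤ_17 = {x ∈ ℚ_17 : v_17(x) ≥ 0} and ℤ_17^× = {x ∈ ℤ_17 : v_17(x) = 0}. Here v_17(309519/50) = v_17(num) − v_17(den) = 3; compare against these criteria.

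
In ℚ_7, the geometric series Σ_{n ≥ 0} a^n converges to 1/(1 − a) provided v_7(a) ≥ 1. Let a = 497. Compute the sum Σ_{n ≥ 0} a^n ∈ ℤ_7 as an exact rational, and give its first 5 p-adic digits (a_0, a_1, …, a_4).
Σ a^n = 1/(1 − a) = -1/496;  first 5 digits = (1, 1, 4, 1, 1)

v_7(a) = 1 ≥ 1, so the series converges in ℤ_7 to 1/(1 − a) = 1/(1 − 497) = -1/496. Expand this rational in ℤ_7: compute digits iteratively via d_i = x_i mod 7, x_{i+1} = (x_i − d_i)/7. The first 5 digits are (1, 1, 4, 1, 1).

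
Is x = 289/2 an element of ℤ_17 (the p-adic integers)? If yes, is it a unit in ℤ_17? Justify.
x ∈ ℤ_17 but not a unit; v_17(x) = 2 > 0

ℤ_17 = {x ∈ ℚ_17 : v_17(x) ≥ 0} and ℤ_17^× = {x ∈ ℤ_17 : v_17(x) = 0}. Here v_17(289/2) = v_17(num) − v_17(den) = 2; compare against these criteria.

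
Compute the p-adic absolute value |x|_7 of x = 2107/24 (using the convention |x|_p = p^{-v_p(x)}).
|2107/24|_7 = 1/49

Step 1 — compute v_7(x) by factoring powers of 7 out of the numerator and denominator: v_7(2107/24) = 2. Step 2 — apply |x|_p = p^{-v_p(x)} = 7^{-2} = 1/49.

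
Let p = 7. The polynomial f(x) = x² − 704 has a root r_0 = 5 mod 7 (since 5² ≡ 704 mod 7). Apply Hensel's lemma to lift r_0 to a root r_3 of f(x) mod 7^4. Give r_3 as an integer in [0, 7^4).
r_3 = 1734 (mod 2401)

Hensel's recurrence: r_{i+1} = r_i − f(r_i)·(f′(r_i))^{-1} mod 7^{i+2}, with f′(x) = 2x. Iterate:
  r_0 = 5 (mod 7)
  r_1 = 19 (mod 49)
  r_2 = 19 (mod 343)
  r_3 = 1734 (mod 2401)
Final: r_3 = 1734, and one checks f(r_3) ≡ 0 mod 7^4.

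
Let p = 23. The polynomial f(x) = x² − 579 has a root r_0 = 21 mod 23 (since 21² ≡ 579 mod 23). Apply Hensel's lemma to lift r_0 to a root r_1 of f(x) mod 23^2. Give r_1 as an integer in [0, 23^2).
r_1 = 251 (mod 529)

Hensel's recurrence: r_{i+1} = r_i − f(r_i)·(f′(r_i))^{-1} mod 23^{i+2}, with f′(x) = 2x. Iterate:
  r_0 = 21 (mod 23)
  r_1 = 251 (mod 529)
Final: r_1 = 251, and one checks f(r_1) ≡ 0 mod 23^2.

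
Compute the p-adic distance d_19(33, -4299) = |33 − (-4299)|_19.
d_19(33, -4299) = 1/361

Step 1 — x − y = 33 − (-4299) = 4332. Step 2 — v_19(4332) = 2 (factor: 4332 = (19^2 · 12); the sign does not affect v_p). Step 3 — |x − y|_19 = 19^{-2} = 1/361.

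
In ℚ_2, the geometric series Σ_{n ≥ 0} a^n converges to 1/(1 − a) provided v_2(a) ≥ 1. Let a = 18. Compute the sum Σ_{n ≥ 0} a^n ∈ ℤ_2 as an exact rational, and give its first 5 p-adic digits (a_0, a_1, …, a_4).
Σ a^n = 1/(1 − a) = -1/17;  first 5 digits = (1, 1, 1, 1, 0)

v_2(a) = 1 ≥ 1, so the series converges in ℤ_2 to 1/(1 − a) = 1/(1 − 18) = -1/17. Expand this rational in ℤ_2: compute digits iteratively via d_i = x_i mod 2, x_{i+1} = (x_i − d_i)/2. The first 5 digits are (1, 1, 1, 1, 0).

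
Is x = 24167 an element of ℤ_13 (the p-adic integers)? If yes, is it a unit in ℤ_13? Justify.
x ∈ ℤ_13 but not a unit; v_13(x) = 3 > 0

ℤ_13 = {x ∈ ℚ_13 : v_13(x) ≥ 0} and ℤ_13^× = {x ∈ ℤ_13 : v_13(x) = 0}. Here v_13(24167) = v_13(num) − v_13(den) = 3; compare against these criteria.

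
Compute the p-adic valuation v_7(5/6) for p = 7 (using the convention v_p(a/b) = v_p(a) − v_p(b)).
v_7(5/6) = 0

Factor powers of 7 from the numerator and denominator of the reduced fraction: 5 = 7^0 · 5 and 6 = 7^0 · 6. Apply v_p(a/b) = v_p(a) − v_p(b): v_7(5/6) = 0 − 0 = 0.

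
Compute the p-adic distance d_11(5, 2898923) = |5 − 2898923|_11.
d_11(5, 2898923) = 1/161051

Step 1 — x − y = 5 − 2898923 = -2898918. Step 2 — v_11(-2898918) = 5 (factor: -2898918 = −(11^5 · 18); the sign does not affect v_p). Step 3 — |x − y|_11 = 11^{-5} = 1/161051.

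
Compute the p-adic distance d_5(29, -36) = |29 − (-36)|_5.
d_5(29, -36) = 1/5

Step 1 — x − y = 29 − (-36) = 65. Step 2 — v_5(65) = 1 (factor: 65 = (5^1 · 13); the sign does not affect v_p). Step 3 — |x − y|_5 = 5^{-1} = 1/5.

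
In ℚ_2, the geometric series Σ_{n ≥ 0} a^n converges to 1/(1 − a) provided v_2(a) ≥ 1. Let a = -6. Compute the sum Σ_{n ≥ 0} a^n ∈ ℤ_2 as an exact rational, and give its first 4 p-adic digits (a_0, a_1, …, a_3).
Σ a^n = 1/(1 − a) = 1/7;  first 4 digits = (1, 1, 1, 0)

v_2(a) = 1 ≥ 1, so the series converges in ℤ_2 to 1/(1 − a) = 1/(1 − (-6)) = 1/7. Expand this rational in ℤ_2: compute digits iteratively via d_i = x_i mod 2, x_{i+1} = (x_i − d_i)/2. The first 4 digits are (1, 1, 1, 0).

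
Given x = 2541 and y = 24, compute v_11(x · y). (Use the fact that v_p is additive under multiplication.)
v_11(60984) = 2

v_p(x) = 2 (factor: 2541 = 11^2 · 21); v_p(y) = 0 (factor: 24 = 11^0 · 24). Additivity: v_p(xy) = v_p(x) + v_p(y) = 2 + 0 = 2. (Direct check: xy = 60984 = 11^2 · (504).)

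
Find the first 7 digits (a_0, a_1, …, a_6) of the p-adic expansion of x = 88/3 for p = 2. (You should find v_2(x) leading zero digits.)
(a_0, …, a_6) = (0, 0, 0, 1, 0, 0, 1)

v_2(88/3) = 3, so a_0 = ... = a_2 = 0. Factor out: x = 2^3 · u with u = 11/3 a unit in ℤ_2. Expand u iteratively via a_{v+i} = u_i mod 2, u_{i+1} = (u_i − a_{v+i})/2:
  u_0 = 11/3;  a_3 = 1;  u_1 = (u_0 − 1)/2 = 4/3
  u_1 = 4/3;  a_4 = 0;  u_2 = (u_1 − 0)/2 = 2/3
  u_2 = 2/3;  a_5 = 0;  u_3 = (u_2 − 0)/2 = 1/3
  u_3 = 1/3;  a_6 = 1;  u_4 = (u_3 − 1)/2 = -1/3
Digits: (0, 0, 0, 1, 0, 0, 1).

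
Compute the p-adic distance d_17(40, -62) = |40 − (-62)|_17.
d_17(40, -62) = 1/17

Step 1 — x − y = 40 − (-62) = 102. Step 2 — v_17(102) = 1 (factor: 102 = (17^1 · 6); the sign does not affect v_p). Step 3 — |x − y|_17 = 17^{-1} = 1/17.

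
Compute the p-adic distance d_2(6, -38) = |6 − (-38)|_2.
d_2(6, -38) = 1/4

Step 1 — x − y = 6 − (-38) = 44. Step 2 — v_2(44) = 2 (factor: 44 = (2^2 · 11); the sign does not affect v_p). Step 3 — |x − y|_2 = 2^{-2} = 1/4.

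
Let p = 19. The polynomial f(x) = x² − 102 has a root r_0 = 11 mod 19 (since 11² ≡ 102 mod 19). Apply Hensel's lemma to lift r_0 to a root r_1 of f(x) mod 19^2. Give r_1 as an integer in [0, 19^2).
r_1 = 125 (mod 361)

Hensel's recurrence: r_{i+1} = r_i − f(r_i)·(f′(r_i))^{-1} mod 19^{i+2}, with f′(x) = 2x. Iterate:
  r_0 = 11 (mod 19)
  r_1 = 125 (mod 361)
Final: r_1 = 125, and one checks f(r_1) ≡ 0 mod 19^2.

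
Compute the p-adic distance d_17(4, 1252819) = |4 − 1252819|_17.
d_17(4, 1252819) = 1/83521

Step 1 — x − y = 4 − 1252819 = -1252815. Step 2 — v_17(-1252815) = 4 (factor: -1252815 = −(17^4 · 15); the sign does not affect v_p). Step 3 — |x − y|_17 = 17^{-4} = 1/83521.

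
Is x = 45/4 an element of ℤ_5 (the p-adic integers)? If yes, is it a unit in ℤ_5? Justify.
x ∈ ℤ_5 but not a unit; v_5(x) = 1 > 0

ℤ_5 = {x ∈ ℚ_5 : v_5(x) ≥ 0} and ℤ_5^× = {x ∈ ℤ_5 : v_5(x) = 0}. Here v_5(45/4) = v_5(num) − v_5(den) = 1; compare against these criteria.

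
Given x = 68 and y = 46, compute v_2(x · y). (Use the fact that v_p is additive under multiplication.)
v_2(3128) = 3

v_p(x) = 2 (factor: 68 = 2^2 · 17); v_p(y) = 1 (factor: 46 = 2^1 · 23). Additivity: v_p(xy) = v_p(x) + v_p(y) = 2 + 1 = 3. (Direct check: xy = 3128 = 2^3 · (391).)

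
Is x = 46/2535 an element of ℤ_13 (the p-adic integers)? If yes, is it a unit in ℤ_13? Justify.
x ∉ ℤ_13 (v_13(x) = -2 < 0)

ℤ_13 = {x ∈ ℚ_13 : v_13(x) ≥ 0} and ℤ_13^× = {x ∈ ℤ_13 : v_13(x) = 0}. Here v_13(46/2535) = v_13(num) − v_13(den) = -2; compare against these criteria.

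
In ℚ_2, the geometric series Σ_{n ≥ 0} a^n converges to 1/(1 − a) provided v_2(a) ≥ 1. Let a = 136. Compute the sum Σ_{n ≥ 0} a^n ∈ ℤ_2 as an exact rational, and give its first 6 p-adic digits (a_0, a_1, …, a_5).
Σ a^n = 1/(1 − a) = -1/135;  first 6 digits = (1, 0, 0, 1, 0, 0)

v_2(a) = 3 ≥ 1, so the series converges in ℤ_2 to 1/(1 − a) = 1/(1 − 136) = -1/135. Expand this rational in ℤ_2: compute digits iteratively via d_i = x_i mod 2, x_{i+1} = (x_i − d_i)/2. The first 6 digits are (1, 0, 0, 1, 0, 0).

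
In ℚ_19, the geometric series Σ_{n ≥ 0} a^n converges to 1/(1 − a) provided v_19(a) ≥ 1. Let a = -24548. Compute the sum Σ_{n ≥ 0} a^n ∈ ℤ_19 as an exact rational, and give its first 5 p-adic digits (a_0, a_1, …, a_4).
Σ a^n = 1/(1 − a) = 1/24549;  first 5 digits = (1, 0, 8, 15, 6)

v_19(a) = 2 ≥ 1, so the series converges in ℤ_19 to 1/(1 − a) = 1/(1 − (-24548)) = 1/24549. Expand this rational in ℤ_19: compute digits iteratively via d_i = x_i mod 19, x_{i+1} = (x_i − d_i)/19. The first 5 digits are (1, 0, 8, 15, 6).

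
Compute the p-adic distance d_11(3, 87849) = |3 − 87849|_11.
d_11(3, 87849) = 1/14641

Step 1 — x − y = 3 − 87849 = -87846. Step 2 — v_11(-87846) = 4 (factor: -87846 = −(11^4 · 6); the sign does not affect v_p). Step 3 — |x − y|_11 = 11^{-4} = 1/14641.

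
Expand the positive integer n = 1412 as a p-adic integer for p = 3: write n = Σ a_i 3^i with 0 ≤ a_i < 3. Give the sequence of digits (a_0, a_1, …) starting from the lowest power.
(a_0, a_1, …) = (2, 2, 0, 1, 2, 2, 1)

Repeated division by 3 gives the digits low-to-high: 1412 = 2 + 2·3^1 + 1·3^3 + 2·3^4 + 2·3^5 + 1·3^6. Digit sequence: (2, 2, 0, 1, 2, 2, 1).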